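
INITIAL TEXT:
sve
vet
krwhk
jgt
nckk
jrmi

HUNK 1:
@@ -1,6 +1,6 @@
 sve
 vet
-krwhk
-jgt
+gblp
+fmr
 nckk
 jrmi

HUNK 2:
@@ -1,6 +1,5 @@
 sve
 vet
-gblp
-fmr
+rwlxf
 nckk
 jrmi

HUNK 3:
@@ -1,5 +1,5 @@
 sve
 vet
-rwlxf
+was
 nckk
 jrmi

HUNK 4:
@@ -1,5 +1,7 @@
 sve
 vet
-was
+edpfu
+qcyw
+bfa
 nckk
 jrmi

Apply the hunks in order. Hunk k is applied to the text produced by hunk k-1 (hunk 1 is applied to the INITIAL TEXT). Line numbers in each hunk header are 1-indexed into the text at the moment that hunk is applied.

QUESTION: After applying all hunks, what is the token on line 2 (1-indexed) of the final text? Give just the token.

Hunk 1: at line 1 remove [krwhk,jgt] add [gblp,fmr] -> 6 lines: sve vet gblp fmr nckk jrmi
Hunk 2: at line 1 remove [gblp,fmr] add [rwlxf] -> 5 lines: sve vet rwlxf nckk jrmi
Hunk 3: at line 1 remove [rwlxf] add [was] -> 5 lines: sve vet was nckk jrmi
Hunk 4: at line 1 remove [was] add [edpfu,qcyw,bfa] -> 7 lines: sve vet edpfu qcyw bfa nckk jrmi
Final line 2: vet

Answer: vet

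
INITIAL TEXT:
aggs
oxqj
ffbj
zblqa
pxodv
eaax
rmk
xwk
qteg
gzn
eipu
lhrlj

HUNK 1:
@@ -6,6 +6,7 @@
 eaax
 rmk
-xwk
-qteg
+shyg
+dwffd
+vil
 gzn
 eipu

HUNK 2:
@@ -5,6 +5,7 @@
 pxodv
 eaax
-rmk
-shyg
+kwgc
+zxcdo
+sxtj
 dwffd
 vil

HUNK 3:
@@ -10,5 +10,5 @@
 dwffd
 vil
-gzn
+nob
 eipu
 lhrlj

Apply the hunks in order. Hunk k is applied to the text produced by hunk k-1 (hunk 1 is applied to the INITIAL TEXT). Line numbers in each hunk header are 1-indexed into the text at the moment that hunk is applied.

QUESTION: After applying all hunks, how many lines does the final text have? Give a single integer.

Hunk 1: at line 6 remove [xwk,qteg] add [shyg,dwffd,vil] -> 13 lines: aggs oxqj ffbj zblqa pxodv eaax rmk shyg dwffd vil gzn eipu lhrlj
Hunk 2: at line 5 remove [rmk,shyg] add [kwgc,zxcdo,sxtj] -> 14 lines: aggs oxqj ffbj zblqa pxodv eaax kwgc zxcdo sxtj dwffd vil gzn eipu lhrlj
Hunk 3: at line 10 remove [gzn] add [nob] -> 14 lines: aggs oxqj ffbj zblqa pxodv eaax kwgc zxcdo sxtj dwffd vil nob eipu lhrlj
Final line count: 14

Answer: 14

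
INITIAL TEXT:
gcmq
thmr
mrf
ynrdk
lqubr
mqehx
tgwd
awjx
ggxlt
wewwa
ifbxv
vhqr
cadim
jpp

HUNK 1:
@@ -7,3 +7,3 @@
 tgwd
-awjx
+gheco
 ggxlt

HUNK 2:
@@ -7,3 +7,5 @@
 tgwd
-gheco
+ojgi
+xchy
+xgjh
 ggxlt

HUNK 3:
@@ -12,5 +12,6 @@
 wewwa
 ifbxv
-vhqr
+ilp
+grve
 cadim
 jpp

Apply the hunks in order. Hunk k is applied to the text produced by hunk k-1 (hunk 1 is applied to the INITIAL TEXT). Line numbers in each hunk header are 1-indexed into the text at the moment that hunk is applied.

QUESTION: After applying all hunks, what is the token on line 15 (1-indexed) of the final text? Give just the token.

Hunk 1: at line 7 remove [awjx] add [gheco] -> 14 lines: gcmq thmr mrf ynrdk lqubr mqehx tgwd gheco ggxlt wewwa ifbxv vhqr cadim jpp
Hunk 2: at line 7 remove [gheco] add [ojgi,xchy,xgjh] -> 16 lines: gcmq thmr mrf ynrdk lqubr mqehx tgwd ojgi xchy xgjh ggxlt wewwa ifbxv vhqr cadim jpp
Hunk 3: at line 12 remove [vhqr] add [ilp,grve] -> 17 lines: gcmq thmr mrf ynrdk lqubr mqehx tgwd ojgi xchy xgjh ggxlt wewwa ifbxv ilp grve cadim jpp
Final line 15: grve

Answer: grve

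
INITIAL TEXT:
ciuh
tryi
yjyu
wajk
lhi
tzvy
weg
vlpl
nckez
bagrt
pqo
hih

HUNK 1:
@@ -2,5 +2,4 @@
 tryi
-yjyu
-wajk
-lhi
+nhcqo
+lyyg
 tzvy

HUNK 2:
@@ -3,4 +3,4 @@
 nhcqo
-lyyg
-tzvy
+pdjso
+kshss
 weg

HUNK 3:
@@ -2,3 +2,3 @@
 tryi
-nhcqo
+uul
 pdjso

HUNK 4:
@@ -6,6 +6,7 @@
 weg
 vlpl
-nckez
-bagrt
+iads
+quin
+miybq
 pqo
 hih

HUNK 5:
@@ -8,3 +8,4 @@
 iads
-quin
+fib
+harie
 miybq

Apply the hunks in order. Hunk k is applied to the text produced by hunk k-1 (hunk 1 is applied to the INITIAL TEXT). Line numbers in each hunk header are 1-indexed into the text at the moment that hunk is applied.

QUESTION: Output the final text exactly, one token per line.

Answer: ciuh
tryi
uul
pdjso
kshss
weg
vlpl
iads
fib
harie
miybq
pqo
hih

Derivation:
Hunk 1: at line 2 remove [yjyu,wajk,lhi] add [nhcqo,lyyg] -> 11 lines: ciuh tryi nhcqo lyyg tzvy weg vlpl nckez bagrt pqo hih
Hunk 2: at line 3 remove [lyyg,tzvy] add [pdjso,kshss] -> 11 lines: ciuh tryi nhcqo pdjso kshss weg vlpl nckez bagrt pqo hih
Hunk 3: at line 2 remove [nhcqo] add [uul] -> 11 lines: ciuh tryi uul pdjso kshss weg vlpl nckez bagrt pqo hih
Hunk 4: at line 6 remove [nckez,bagrt] add [iads,quin,miybq] -> 12 lines: ciuh tryi uul pdjso kshss weg vlpl iads quin miybq pqo hih
Hunk 5: at line 8 remove [quin] add [fib,harie] -> 13 lines: ciuh tryi uul pdjso kshss weg vlpl iads fib harie miybq pqo hih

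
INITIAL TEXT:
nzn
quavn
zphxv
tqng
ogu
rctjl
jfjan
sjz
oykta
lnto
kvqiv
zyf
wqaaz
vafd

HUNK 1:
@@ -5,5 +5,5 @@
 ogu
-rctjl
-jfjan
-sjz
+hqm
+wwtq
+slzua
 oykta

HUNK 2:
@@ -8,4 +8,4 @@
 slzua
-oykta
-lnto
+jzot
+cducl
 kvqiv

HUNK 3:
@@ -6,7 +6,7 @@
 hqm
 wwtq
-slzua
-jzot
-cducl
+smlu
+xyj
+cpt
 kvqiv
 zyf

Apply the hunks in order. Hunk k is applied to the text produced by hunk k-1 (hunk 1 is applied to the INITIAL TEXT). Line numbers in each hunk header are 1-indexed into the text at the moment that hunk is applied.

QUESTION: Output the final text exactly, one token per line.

Hunk 1: at line 5 remove [rctjl,jfjan,sjz] add [hqm,wwtq,slzua] -> 14 lines: nzn quavn zphxv tqng ogu hqm wwtq slzua oykta lnto kvqiv zyf wqaaz vafd
Hunk 2: at line 8 remove [oykta,lnto] add [jzot,cducl] -> 14 lines: nzn quavn zphxv tqng ogu hqm wwtq slzua jzot cducl kvqiv zyf wqaaz vafd
Hunk 3: at line 6 remove [slzua,jzot,cducl] add [smlu,xyj,cpt] -> 14 lines: nzn quavn zphxv tqng ogu hqm wwtq smlu xyj cpt kvqiv zyf wqaaz vafd

Answer: nzn
quavn
zphxv
tqng
ogu
hqm
wwtq
smlu
xyj
cpt
kvqiv
zyf
wqaaz
vafd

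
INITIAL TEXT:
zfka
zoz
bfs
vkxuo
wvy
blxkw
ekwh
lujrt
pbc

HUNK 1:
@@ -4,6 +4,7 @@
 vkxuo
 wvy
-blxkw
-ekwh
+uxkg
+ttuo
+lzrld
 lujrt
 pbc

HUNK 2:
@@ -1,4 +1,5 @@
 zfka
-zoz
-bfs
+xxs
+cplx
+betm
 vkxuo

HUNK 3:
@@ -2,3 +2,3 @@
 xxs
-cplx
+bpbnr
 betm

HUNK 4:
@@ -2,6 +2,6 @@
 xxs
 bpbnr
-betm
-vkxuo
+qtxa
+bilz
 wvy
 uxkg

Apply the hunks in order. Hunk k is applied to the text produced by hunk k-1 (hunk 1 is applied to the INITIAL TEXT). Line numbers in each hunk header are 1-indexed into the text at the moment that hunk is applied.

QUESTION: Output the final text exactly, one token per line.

Hunk 1: at line 4 remove [blxkw,ekwh] add [uxkg,ttuo,lzrld] -> 10 lines: zfka zoz bfs vkxuo wvy uxkg ttuo lzrld lujrt pbc
Hunk 2: at line 1 remove [zoz,bfs] add [xxs,cplx,betm] -> 11 lines: zfka xxs cplx betm vkxuo wvy uxkg ttuo lzrld lujrt pbc
Hunk 3: at line 2 remove [cplx] add [bpbnr] -> 11 lines: zfka xxs bpbnr betm vkxuo wvy uxkg ttuo lzrld lujrt pbc
Hunk 4: at line 2 remove [betm,vkxuo] add [qtxa,bilz] -> 11 lines: zfka xxs bpbnr qtxa bilz wvy uxkg ttuo lzrld lujrt pbc

Answer: zfka
xxs
bpbnr
qtxa
bilz
wvy
uxkg
ttuo
lzrld
lujrt
pbc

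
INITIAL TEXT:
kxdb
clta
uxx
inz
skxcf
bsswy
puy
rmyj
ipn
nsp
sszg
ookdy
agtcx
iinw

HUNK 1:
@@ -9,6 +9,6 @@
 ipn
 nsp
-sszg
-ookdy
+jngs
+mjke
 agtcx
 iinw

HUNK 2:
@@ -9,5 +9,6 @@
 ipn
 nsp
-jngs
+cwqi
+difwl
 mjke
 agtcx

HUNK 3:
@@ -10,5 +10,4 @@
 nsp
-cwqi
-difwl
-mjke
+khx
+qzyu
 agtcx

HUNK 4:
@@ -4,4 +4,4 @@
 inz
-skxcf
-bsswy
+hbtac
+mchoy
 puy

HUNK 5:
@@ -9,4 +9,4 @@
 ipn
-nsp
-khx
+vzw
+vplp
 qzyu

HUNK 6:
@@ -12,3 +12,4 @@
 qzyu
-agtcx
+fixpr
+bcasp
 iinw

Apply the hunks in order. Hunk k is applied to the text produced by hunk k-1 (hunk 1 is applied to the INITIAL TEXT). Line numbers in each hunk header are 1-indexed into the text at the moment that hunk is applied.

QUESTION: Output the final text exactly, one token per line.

Answer: kxdb
clta
uxx
inz
hbtac
mchoy
puy
rmyj
ipn
vzw
vplp
qzyu
fixpr
bcasp
iinw

Derivation:
Hunk 1: at line 9 remove [sszg,ookdy] add [jngs,mjke] -> 14 lines: kxdb clta uxx inz skxcf bsswy puy rmyj ipn nsp jngs mjke agtcx iinw
Hunk 2: at line 9 remove [jngs] add [cwqi,difwl] -> 15 lines: kxdb clta uxx inz skxcf bsswy puy rmyj ipn nsp cwqi difwl mjke agtcx iinw
Hunk 3: at line 10 remove [cwqi,difwl,mjke] add [khx,qzyu] -> 14 lines: kxdb clta uxx inz skxcf bsswy puy rmyj ipn nsp khx qzyu agtcx iinw
Hunk 4: at line 4 remove [skxcf,bsswy] add [hbtac,mchoy] -> 14 lines: kxdb clta uxx inz hbtac mchoy puy rmyj ipn nsp khx qzyu agtcx iinw
Hunk 5: at line 9 remove [nsp,khx] add [vzw,vplp] -> 14 lines: kxdb clta uxx inz hbtac mchoy puy rmyj ipn vzw vplp qzyu agtcx iinw
Hunk 6: at line 12 remove [agtcx] add [fixpr,bcasp] -> 15 lines: kxdb clta uxx inz hbtac mchoy puy rmyj ipn vzw vplp qzyu fixpr bcasp iinw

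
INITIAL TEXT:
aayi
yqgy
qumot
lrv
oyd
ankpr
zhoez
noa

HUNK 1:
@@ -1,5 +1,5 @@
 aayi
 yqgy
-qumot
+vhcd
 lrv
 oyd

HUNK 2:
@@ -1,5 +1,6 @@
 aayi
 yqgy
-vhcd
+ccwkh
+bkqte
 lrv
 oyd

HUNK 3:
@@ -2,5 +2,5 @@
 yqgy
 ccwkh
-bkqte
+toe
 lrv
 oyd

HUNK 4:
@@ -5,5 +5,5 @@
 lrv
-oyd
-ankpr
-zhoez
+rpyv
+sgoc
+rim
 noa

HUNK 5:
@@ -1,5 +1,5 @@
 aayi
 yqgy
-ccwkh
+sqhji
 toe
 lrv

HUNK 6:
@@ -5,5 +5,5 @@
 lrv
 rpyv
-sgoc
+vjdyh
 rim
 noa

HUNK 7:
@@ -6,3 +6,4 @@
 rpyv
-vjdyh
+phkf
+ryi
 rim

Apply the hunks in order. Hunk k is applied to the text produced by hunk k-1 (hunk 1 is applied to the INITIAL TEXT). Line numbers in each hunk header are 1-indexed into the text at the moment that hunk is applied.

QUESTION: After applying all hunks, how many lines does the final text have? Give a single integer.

Answer: 10

Derivation:
Hunk 1: at line 1 remove [qumot] add [vhcd] -> 8 lines: aayi yqgy vhcd lrv oyd ankpr zhoez noa
Hunk 2: at line 1 remove [vhcd] add [ccwkh,bkqte] -> 9 lines: aayi yqgy ccwkh bkqte lrv oyd ankpr zhoez noa
Hunk 3: at line 2 remove [bkqte] add [toe] -> 9 lines: aayi yqgy ccwkh toe lrv oyd ankpr zhoez noa
Hunk 4: at line 5 remove [oyd,ankpr,zhoez] add [rpyv,sgoc,rim] -> 9 lines: aayi yqgy ccwkh toe lrv rpyv sgoc rim noa
Hunk 5: at line 1 remove [ccwkh] add [sqhji] -> 9 lines: aayi yqgy sqhji toe lrv rpyv sgoc rim noa
Hunk 6: at line 5 remove [sgoc] add [vjdyh] -> 9 lines: aayi yqgy sqhji toe lrv rpyv vjdyh rim noa
Hunk 7: at line 6 remove [vjdyh] add [phkf,ryi] -> 10 lines: aayi yqgy sqhji toe lrv rpyv phkf ryi rim noa
Final line count: 10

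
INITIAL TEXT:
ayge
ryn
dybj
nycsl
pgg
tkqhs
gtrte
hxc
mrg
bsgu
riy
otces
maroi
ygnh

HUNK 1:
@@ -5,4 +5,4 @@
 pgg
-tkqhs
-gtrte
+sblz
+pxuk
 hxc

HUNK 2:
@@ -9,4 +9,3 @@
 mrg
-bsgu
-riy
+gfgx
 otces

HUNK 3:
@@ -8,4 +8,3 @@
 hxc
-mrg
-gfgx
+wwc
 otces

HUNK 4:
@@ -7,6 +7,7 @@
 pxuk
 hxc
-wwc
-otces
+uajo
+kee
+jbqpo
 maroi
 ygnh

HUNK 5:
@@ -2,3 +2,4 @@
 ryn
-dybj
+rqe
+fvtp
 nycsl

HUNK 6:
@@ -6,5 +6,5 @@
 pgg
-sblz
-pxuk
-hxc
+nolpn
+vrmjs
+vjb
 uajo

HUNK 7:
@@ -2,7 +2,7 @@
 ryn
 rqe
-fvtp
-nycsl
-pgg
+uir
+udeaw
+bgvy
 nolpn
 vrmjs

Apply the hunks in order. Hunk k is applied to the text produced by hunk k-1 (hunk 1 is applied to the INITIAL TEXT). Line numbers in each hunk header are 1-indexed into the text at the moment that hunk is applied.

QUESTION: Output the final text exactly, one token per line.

Answer: ayge
ryn
rqe
uir
udeaw
bgvy
nolpn
vrmjs
vjb
uajo
kee
jbqpo
maroi
ygnh

Derivation:
Hunk 1: at line 5 remove [tkqhs,gtrte] add [sblz,pxuk] -> 14 lines: ayge ryn dybj nycsl pgg sblz pxuk hxc mrg bsgu riy otces maroi ygnh
Hunk 2: at line 9 remove [bsgu,riy] add [gfgx] -> 13 lines: ayge ryn dybj nycsl pgg sblz pxuk hxc mrg gfgx otces maroi ygnh
Hunk 3: at line 8 remove [mrg,gfgx] add [wwc] -> 12 lines: ayge ryn dybj nycsl pgg sblz pxuk hxc wwc otces maroi ygnh
Hunk 4: at line 7 remove [wwc,otces] add [uajo,kee,jbqpo] -> 13 lines: ayge ryn dybj nycsl pgg sblz pxuk hxc uajo kee jbqpo maroi ygnh
Hunk 5: at line 2 remove [dybj] add [rqe,fvtp] -> 14 lines: ayge ryn rqe fvtp nycsl pgg sblz pxuk hxc uajo kee jbqpo maroi ygnh
Hunk 6: at line 6 remove [sblz,pxuk,hxc] add [nolpn,vrmjs,vjb] -> 14 lines: ayge ryn rqe fvtp nycsl pgg nolpn vrmjs vjb uajo kee jbqpo maroi ygnh
Hunk 7: at line 2 remove [fvtp,nycsl,pgg] add [uir,udeaw,bgvy] -> 14 lines: ayge ryn rqe uir udeaw bgvy nolpn vrmjs vjb uajo kee jbqpo maroi ygnh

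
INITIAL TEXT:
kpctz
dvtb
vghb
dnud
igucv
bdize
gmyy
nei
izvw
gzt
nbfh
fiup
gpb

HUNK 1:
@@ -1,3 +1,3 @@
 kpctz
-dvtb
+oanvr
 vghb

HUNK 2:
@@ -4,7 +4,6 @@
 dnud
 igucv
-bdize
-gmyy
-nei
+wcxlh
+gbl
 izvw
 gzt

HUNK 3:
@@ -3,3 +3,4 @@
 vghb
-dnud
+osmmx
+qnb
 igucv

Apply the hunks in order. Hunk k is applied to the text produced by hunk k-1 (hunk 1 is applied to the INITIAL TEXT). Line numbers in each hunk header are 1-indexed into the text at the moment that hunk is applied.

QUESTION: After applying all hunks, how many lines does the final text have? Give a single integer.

Answer: 13

Derivation:
Hunk 1: at line 1 remove [dvtb] add [oanvr] -> 13 lines: kpctz oanvr vghb dnud igucv bdize gmyy nei izvw gzt nbfh fiup gpb
Hunk 2: at line 4 remove [bdize,gmyy,nei] add [wcxlh,gbl] -> 12 lines: kpctz oanvr vghb dnud igucv wcxlh gbl izvw gzt nbfh fiup gpb
Hunk 3: at line 3 remove [dnud] add [osmmx,qnb] -> 13 lines: kpctz oanvr vghb osmmx qnb igucv wcxlh gbl izvw gzt nbfh fiup gpb
Final line count: 13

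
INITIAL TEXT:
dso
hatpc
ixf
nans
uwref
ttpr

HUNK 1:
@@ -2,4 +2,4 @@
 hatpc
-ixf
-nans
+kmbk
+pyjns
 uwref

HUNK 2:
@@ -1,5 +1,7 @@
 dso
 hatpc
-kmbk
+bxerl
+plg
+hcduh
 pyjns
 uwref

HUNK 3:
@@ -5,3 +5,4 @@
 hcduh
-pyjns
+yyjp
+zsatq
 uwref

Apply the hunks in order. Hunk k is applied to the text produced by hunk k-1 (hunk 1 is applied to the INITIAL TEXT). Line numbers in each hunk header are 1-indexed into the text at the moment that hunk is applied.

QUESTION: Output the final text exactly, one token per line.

Hunk 1: at line 2 remove [ixf,nans] add [kmbk,pyjns] -> 6 lines: dso hatpc kmbk pyjns uwref ttpr
Hunk 2: at line 1 remove [kmbk] add [bxerl,plg,hcduh] -> 8 lines: dso hatpc bxerl plg hcduh pyjns uwref ttpr
Hunk 3: at line 5 remove [pyjns] add [yyjp,zsatq] -> 9 lines: dso hatpc bxerl plg hcduh yyjp zsatq uwref ttpr

Answer: dso
hatpc
bxerl
plg
hcduh
yyjp
zsatq
uwref
ttpr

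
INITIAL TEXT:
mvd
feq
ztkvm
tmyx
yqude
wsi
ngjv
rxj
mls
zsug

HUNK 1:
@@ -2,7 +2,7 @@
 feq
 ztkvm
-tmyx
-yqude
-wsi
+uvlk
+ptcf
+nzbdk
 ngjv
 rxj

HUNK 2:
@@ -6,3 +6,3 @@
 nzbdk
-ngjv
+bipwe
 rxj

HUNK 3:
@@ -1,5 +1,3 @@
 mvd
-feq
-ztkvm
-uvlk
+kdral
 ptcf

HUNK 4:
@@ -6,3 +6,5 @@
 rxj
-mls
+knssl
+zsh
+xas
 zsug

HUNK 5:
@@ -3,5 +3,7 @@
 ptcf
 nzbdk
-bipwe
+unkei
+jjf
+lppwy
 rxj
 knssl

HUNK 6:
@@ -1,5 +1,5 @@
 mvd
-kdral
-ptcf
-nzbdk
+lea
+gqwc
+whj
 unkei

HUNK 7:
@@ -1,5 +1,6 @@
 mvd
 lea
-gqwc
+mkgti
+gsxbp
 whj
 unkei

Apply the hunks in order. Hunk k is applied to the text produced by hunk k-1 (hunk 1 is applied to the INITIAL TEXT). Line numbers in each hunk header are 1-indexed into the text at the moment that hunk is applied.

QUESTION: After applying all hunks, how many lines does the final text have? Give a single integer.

Answer: 13

Derivation:
Hunk 1: at line 2 remove [tmyx,yqude,wsi] add [uvlk,ptcf,nzbdk] -> 10 lines: mvd feq ztkvm uvlk ptcf nzbdk ngjv rxj mls zsug
Hunk 2: at line 6 remove [ngjv] add [bipwe] -> 10 lines: mvd feq ztkvm uvlk ptcf nzbdk bipwe rxj mls zsug
Hunk 3: at line 1 remove [feq,ztkvm,uvlk] add [kdral] -> 8 lines: mvd kdral ptcf nzbdk bipwe rxj mls zsug
Hunk 4: at line 6 remove [mls] add [knssl,zsh,xas] -> 10 lines: mvd kdral ptcf nzbdk bipwe rxj knssl zsh xas zsug
Hunk 5: at line 3 remove [bipwe] add [unkei,jjf,lppwy] -> 12 lines: mvd kdral ptcf nzbdk unkei jjf lppwy rxj knssl zsh xas zsug
Hunk 6: at line 1 remove [kdral,ptcf,nzbdk] add [lea,gqwc,whj] -> 12 lines: mvd lea gqwc whj unkei jjf lppwy rxj knssl zsh xas zsug
Hunk 7: at line 1 remove [gqwc] add [mkgti,gsxbp] -> 13 lines: mvd lea mkgti gsxbp whj unkei jjf lppwy rxj knssl zsh xas zsug
Final line count: 13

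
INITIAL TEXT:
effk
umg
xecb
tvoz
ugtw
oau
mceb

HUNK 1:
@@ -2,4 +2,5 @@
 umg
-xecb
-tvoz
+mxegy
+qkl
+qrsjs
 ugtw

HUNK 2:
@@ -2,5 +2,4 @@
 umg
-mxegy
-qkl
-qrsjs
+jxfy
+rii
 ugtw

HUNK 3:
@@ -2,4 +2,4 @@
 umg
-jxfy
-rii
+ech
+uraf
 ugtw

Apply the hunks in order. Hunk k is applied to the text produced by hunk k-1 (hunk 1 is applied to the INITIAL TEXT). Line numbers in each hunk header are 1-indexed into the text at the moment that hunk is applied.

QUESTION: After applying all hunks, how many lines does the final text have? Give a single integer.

Answer: 7

Derivation:
Hunk 1: at line 2 remove [xecb,tvoz] add [mxegy,qkl,qrsjs] -> 8 lines: effk umg mxegy qkl qrsjs ugtw oau mceb
Hunk 2: at line 2 remove [mxegy,qkl,qrsjs] add [jxfy,rii] -> 7 lines: effk umg jxfy rii ugtw oau mceb
Hunk 3: at line 2 remove [jxfy,rii] add [ech,uraf] -> 7 lines: effk umg ech uraf ugtw oau mceb
Final line count: 7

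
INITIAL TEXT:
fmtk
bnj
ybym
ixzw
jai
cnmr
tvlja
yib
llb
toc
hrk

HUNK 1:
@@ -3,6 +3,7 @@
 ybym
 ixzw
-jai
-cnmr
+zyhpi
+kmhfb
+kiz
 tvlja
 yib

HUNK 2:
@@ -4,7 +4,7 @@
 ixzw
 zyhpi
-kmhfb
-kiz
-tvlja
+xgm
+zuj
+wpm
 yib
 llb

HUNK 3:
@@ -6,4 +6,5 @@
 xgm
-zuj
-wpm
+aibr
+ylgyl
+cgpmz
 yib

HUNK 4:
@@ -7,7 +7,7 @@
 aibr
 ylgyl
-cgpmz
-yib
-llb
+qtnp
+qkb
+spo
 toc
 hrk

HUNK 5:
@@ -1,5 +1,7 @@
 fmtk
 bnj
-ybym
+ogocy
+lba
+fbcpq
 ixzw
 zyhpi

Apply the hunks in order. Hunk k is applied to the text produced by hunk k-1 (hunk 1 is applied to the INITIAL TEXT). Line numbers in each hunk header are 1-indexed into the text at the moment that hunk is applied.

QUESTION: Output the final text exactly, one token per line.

Hunk 1: at line 3 remove [jai,cnmr] add [zyhpi,kmhfb,kiz] -> 12 lines: fmtk bnj ybym ixzw zyhpi kmhfb kiz tvlja yib llb toc hrk
Hunk 2: at line 4 remove [kmhfb,kiz,tvlja] add [xgm,zuj,wpm] -> 12 lines: fmtk bnj ybym ixzw zyhpi xgm zuj wpm yib llb toc hrk
Hunk 3: at line 6 remove [zuj,wpm] add [aibr,ylgyl,cgpmz] -> 13 lines: fmtk bnj ybym ixzw zyhpi xgm aibr ylgyl cgpmz yib llb toc hrk
Hunk 4: at line 7 remove [cgpmz,yib,llb] add [qtnp,qkb,spo] -> 13 lines: fmtk bnj ybym ixzw zyhpi xgm aibr ylgyl qtnp qkb spo toc hrk
Hunk 5: at line 1 remove [ybym] add [ogocy,lba,fbcpq] -> 15 lines: fmtk bnj ogocy lba fbcpq ixzw zyhpi xgm aibr ylgyl qtnp qkb spo toc hrk

Answer: fmtk
bnj
ogocy
lba
fbcpq
ixzw
zyhpi
xgm
aibr
ylgyl
qtnp
qkb
spo
toc
hrk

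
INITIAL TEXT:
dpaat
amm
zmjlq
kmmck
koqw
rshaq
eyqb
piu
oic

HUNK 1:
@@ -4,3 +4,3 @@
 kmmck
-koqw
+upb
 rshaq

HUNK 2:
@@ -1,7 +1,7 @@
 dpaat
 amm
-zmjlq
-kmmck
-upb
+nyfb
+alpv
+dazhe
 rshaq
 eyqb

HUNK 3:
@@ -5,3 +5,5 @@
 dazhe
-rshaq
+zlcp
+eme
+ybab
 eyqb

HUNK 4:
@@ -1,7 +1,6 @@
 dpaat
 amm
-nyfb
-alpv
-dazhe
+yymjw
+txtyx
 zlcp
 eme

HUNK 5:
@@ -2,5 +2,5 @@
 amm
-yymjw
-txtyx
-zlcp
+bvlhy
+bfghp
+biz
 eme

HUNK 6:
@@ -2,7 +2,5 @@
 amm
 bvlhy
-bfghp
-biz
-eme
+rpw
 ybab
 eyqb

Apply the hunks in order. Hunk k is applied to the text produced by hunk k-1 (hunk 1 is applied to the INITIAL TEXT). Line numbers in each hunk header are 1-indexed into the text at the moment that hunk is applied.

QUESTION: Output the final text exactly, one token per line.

Answer: dpaat
amm
bvlhy
rpw
ybab
eyqb
piu
oic

Derivation:
Hunk 1: at line 4 remove [koqw] add [upb] -> 9 lines: dpaat amm zmjlq kmmck upb rshaq eyqb piu oic
Hunk 2: at line 1 remove [zmjlq,kmmck,upb] add [nyfb,alpv,dazhe] -> 9 lines: dpaat amm nyfb alpv dazhe rshaq eyqb piu oic
Hunk 3: at line 5 remove [rshaq] add [zlcp,eme,ybab] -> 11 lines: dpaat amm nyfb alpv dazhe zlcp eme ybab eyqb piu oic
Hunk 4: at line 1 remove [nyfb,alpv,dazhe] add [yymjw,txtyx] -> 10 lines: dpaat amm yymjw txtyx zlcp eme ybab eyqb piu oic
Hunk 5: at line 2 remove [yymjw,txtyx,zlcp] add [bvlhy,bfghp,biz] -> 10 lines: dpaat amm bvlhy bfghp biz eme ybab eyqb piu oic
Hunk 6: at line 2 remove [bfghp,biz,eme] add [rpw] -> 8 lines: dpaat amm bvlhy rpw ybab eyqb piu oic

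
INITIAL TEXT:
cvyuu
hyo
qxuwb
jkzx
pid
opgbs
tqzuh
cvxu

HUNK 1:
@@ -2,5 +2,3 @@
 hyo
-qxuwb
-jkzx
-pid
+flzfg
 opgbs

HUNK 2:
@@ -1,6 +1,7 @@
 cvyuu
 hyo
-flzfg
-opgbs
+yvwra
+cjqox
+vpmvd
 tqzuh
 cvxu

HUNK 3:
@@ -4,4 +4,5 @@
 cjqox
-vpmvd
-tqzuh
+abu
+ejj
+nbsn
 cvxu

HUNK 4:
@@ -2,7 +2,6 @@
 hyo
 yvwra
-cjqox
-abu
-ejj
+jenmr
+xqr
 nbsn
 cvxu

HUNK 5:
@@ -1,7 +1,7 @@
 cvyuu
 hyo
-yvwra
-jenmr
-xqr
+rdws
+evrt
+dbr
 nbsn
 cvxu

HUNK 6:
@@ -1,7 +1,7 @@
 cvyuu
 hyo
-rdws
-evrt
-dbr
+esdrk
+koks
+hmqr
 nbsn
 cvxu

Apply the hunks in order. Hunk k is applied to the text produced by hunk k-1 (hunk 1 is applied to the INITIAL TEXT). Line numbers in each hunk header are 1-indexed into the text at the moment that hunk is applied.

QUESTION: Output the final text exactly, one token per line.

Hunk 1: at line 2 remove [qxuwb,jkzx,pid] add [flzfg] -> 6 lines: cvyuu hyo flzfg opgbs tqzuh cvxu
Hunk 2: at line 1 remove [flzfg,opgbs] add [yvwra,cjqox,vpmvd] -> 7 lines: cvyuu hyo yvwra cjqox vpmvd tqzuh cvxu
Hunk 3: at line 4 remove [vpmvd,tqzuh] add [abu,ejj,nbsn] -> 8 lines: cvyuu hyo yvwra cjqox abu ejj nbsn cvxu
Hunk 4: at line 2 remove [cjqox,abu,ejj] add [jenmr,xqr] -> 7 lines: cvyuu hyo yvwra jenmr xqr nbsn cvxu
Hunk 5: at line 1 remove [yvwra,jenmr,xqr] add [rdws,evrt,dbr] -> 7 lines: cvyuu hyo rdws evrt dbr nbsn cvxu
Hunk 6: at line 1 remove [rdws,evrt,dbr] add [esdrk,koks,hmqr] -> 7 lines: cvyuu hyo esdrk koks hmqr nbsn cvxu

Answer: cvyuu
hyo
esdrk
koks
hmqr
nbsn
cvxu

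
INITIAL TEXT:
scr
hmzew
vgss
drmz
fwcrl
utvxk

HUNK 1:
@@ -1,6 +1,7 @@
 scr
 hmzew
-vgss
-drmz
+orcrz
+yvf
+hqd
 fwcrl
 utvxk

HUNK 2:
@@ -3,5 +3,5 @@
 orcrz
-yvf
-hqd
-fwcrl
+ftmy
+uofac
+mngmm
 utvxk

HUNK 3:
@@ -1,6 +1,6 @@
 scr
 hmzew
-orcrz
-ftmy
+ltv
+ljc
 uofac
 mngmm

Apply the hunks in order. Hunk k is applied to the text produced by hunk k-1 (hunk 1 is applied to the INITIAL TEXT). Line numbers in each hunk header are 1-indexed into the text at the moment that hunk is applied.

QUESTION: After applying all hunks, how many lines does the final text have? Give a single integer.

Hunk 1: at line 1 remove [vgss,drmz] add [orcrz,yvf,hqd] -> 7 lines: scr hmzew orcrz yvf hqd fwcrl utvxk
Hunk 2: at line 3 remove [yvf,hqd,fwcrl] add [ftmy,uofac,mngmm] -> 7 lines: scr hmzew orcrz ftmy uofac mngmm utvxk
Hunk 3: at line 1 remove [orcrz,ftmy] add [ltv,ljc] -> 7 lines: scr hmzew ltv ljc uofac mngmm utvxk
Final line count: 7

Answer: 7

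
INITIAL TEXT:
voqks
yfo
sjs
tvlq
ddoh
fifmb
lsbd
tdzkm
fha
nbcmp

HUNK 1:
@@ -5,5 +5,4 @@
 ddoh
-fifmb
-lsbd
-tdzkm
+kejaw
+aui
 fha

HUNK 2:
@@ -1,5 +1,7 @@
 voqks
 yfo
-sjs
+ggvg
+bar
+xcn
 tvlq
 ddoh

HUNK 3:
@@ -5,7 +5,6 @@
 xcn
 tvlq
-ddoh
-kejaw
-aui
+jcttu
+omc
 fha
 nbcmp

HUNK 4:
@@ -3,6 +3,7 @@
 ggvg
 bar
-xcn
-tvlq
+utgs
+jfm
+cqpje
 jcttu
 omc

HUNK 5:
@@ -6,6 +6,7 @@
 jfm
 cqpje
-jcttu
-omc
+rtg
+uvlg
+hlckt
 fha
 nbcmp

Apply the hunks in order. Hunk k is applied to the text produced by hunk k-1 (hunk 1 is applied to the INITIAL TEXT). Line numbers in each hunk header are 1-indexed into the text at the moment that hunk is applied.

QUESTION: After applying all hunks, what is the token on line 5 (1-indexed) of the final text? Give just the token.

Hunk 1: at line 5 remove [fifmb,lsbd,tdzkm] add [kejaw,aui] -> 9 lines: voqks yfo sjs tvlq ddoh kejaw aui fha nbcmp
Hunk 2: at line 1 remove [sjs] add [ggvg,bar,xcn] -> 11 lines: voqks yfo ggvg bar xcn tvlq ddoh kejaw aui fha nbcmp
Hunk 3: at line 5 remove [ddoh,kejaw,aui] add [jcttu,omc] -> 10 lines: voqks yfo ggvg bar xcn tvlq jcttu omc fha nbcmp
Hunk 4: at line 3 remove [xcn,tvlq] add [utgs,jfm,cqpje] -> 11 lines: voqks yfo ggvg bar utgs jfm cqpje jcttu omc fha nbcmp
Hunk 5: at line 6 remove [jcttu,omc] add [rtg,uvlg,hlckt] -> 12 lines: voqks yfo ggvg bar utgs jfm cqpje rtg uvlg hlckt fha nbcmp
Final line 5: utgs

Answer: utgs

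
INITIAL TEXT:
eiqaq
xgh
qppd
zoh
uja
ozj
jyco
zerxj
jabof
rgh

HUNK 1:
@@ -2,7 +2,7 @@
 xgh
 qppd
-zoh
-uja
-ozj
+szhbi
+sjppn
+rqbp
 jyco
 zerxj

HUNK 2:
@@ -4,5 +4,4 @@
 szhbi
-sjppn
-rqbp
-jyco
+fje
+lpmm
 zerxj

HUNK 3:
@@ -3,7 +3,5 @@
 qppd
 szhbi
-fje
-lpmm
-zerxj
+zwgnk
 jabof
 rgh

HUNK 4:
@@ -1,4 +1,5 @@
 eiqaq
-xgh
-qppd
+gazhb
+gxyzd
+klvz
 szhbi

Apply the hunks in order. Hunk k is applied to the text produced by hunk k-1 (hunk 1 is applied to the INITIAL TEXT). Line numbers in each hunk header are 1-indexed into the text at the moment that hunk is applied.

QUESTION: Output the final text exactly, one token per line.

Answer: eiqaq
gazhb
gxyzd
klvz
szhbi
zwgnk
jabof
rgh

Derivation:
Hunk 1: at line 2 remove [zoh,uja,ozj] add [szhbi,sjppn,rqbp] -> 10 lines: eiqaq xgh qppd szhbi sjppn rqbp jyco zerxj jabof rgh
Hunk 2: at line 4 remove [sjppn,rqbp,jyco] add [fje,lpmm] -> 9 lines: eiqaq xgh qppd szhbi fje lpmm zerxj jabof rgh
Hunk 3: at line 3 remove [fje,lpmm,zerxj] add [zwgnk] -> 7 lines: eiqaq xgh qppd szhbi zwgnk jabof rgh
Hunk 4: at line 1 remove [xgh,qppd] add [gazhb,gxyzd,klvz] -> 8 lines: eiqaq gazhb gxyzd klvz szhbi zwgnk jabof rgh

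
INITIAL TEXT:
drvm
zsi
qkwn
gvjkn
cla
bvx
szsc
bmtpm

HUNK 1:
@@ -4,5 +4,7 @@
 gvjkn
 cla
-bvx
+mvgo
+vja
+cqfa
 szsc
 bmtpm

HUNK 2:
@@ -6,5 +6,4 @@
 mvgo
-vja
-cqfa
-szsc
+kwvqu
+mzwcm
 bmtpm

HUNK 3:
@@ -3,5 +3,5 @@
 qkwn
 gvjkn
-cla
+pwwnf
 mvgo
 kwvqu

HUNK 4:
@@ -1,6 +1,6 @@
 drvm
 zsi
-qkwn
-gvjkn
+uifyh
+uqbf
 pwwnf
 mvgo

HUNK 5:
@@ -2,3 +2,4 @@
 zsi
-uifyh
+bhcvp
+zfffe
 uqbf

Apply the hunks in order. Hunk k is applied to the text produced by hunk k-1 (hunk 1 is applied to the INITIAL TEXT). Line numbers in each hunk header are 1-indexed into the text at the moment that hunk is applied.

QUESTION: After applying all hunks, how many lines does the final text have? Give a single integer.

Answer: 10

Derivation:
Hunk 1: at line 4 remove [bvx] add [mvgo,vja,cqfa] -> 10 lines: drvm zsi qkwn gvjkn cla mvgo vja cqfa szsc bmtpm
Hunk 2: at line 6 remove [vja,cqfa,szsc] add [kwvqu,mzwcm] -> 9 lines: drvm zsi qkwn gvjkn cla mvgo kwvqu mzwcm bmtpm
Hunk 3: at line 3 remove [cla] add [pwwnf] -> 9 lines: drvm zsi qkwn gvjkn pwwnf mvgo kwvqu mzwcm bmtpm
Hunk 4: at line 1 remove [qkwn,gvjkn] add [uifyh,uqbf] -> 9 lines: drvm zsi uifyh uqbf pwwnf mvgo kwvqu mzwcm bmtpm
Hunk 5: at line 2 remove [uifyh] add [bhcvp,zfffe] -> 10 lines: drvm zsi bhcvp zfffe uqbf pwwnf mvgo kwvqu mzwcm bmtpm
Final line count: 10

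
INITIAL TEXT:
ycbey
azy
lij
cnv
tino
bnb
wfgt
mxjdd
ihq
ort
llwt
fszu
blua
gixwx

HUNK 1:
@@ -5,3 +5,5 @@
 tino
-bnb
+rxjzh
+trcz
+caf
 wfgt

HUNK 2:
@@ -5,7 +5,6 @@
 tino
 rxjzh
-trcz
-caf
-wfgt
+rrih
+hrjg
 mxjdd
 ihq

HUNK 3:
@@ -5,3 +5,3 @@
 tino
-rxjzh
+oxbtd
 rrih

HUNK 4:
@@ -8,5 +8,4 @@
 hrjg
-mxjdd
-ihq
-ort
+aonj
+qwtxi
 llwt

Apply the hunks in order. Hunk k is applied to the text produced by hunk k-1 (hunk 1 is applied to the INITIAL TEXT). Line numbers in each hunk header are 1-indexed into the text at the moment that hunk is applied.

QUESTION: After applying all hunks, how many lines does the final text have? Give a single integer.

Hunk 1: at line 5 remove [bnb] add [rxjzh,trcz,caf] -> 16 lines: ycbey azy lij cnv tino rxjzh trcz caf wfgt mxjdd ihq ort llwt fszu blua gixwx
Hunk 2: at line 5 remove [trcz,caf,wfgt] add [rrih,hrjg] -> 15 lines: ycbey azy lij cnv tino rxjzh rrih hrjg mxjdd ihq ort llwt fszu blua gixwx
Hunk 3: at line 5 remove [rxjzh] add [oxbtd] -> 15 lines: ycbey azy lij cnv tino oxbtd rrih hrjg mxjdd ihq ort llwt fszu blua gixwx
Hunk 4: at line 8 remove [mxjdd,ihq,ort] add [aonj,qwtxi] -> 14 lines: ycbey azy lij cnv tino oxbtd rrih hrjg aonj qwtxi llwt fszu blua gixwx
Final line count: 14

Answer: 14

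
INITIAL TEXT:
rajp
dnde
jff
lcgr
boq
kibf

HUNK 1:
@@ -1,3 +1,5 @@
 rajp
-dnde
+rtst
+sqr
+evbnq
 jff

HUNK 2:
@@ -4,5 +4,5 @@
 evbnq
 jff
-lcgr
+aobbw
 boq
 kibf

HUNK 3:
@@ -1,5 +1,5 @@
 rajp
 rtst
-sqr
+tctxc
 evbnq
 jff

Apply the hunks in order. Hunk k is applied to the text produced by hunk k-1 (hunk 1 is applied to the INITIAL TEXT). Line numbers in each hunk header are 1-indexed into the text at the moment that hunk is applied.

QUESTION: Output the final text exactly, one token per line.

Answer: rajp
rtst
tctxc
evbnq
jff
aobbw
boq
kibf

Derivation:
Hunk 1: at line 1 remove [dnde] add [rtst,sqr,evbnq] -> 8 lines: rajp rtst sqr evbnq jff lcgr boq kibf
Hunk 2: at line 4 remove [lcgr] add [aobbw] -> 8 lines: rajp rtst sqr evbnq jff aobbw boq kibf
Hunk 3: at line 1 remove [sqr] add [tctxc] -> 8 lines: rajp rtst tctxc evbnq jff aobbw boq kibf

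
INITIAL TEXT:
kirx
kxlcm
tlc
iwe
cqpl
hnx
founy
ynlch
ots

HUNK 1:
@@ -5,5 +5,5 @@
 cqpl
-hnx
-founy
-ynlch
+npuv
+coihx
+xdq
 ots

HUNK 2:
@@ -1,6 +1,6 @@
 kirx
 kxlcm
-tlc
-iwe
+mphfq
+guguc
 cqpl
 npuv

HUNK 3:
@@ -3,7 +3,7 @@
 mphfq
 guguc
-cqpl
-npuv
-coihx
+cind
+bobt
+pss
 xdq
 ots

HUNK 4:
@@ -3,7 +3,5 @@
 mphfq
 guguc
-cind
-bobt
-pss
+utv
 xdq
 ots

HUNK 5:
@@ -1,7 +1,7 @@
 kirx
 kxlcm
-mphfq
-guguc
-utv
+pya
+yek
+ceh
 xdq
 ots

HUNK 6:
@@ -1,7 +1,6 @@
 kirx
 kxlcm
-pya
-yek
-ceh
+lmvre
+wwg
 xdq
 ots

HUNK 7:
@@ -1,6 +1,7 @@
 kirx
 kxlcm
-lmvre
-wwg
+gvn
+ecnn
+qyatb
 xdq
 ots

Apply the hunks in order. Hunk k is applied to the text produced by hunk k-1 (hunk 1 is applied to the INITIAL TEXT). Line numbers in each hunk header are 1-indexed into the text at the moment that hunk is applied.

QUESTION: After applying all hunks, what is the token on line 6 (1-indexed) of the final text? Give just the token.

Answer: xdq

Derivation:
Hunk 1: at line 5 remove [hnx,founy,ynlch] add [npuv,coihx,xdq] -> 9 lines: kirx kxlcm tlc iwe cqpl npuv coihx xdq ots
Hunk 2: at line 1 remove [tlc,iwe] add [mphfq,guguc] -> 9 lines: kirx kxlcm mphfq guguc cqpl npuv coihx xdq ots
Hunk 3: at line 3 remove [cqpl,npuv,coihx] add [cind,bobt,pss] -> 9 lines: kirx kxlcm mphfq guguc cind bobt pss xdq ots
Hunk 4: at line 3 remove [cind,bobt,pss] add [utv] -> 7 lines: kirx kxlcm mphfq guguc utv xdq ots
Hunk 5: at line 1 remove [mphfq,guguc,utv] add [pya,yek,ceh] -> 7 lines: kirx kxlcm pya yek ceh xdq ots
Hunk 6: at line 1 remove [pya,yek,ceh] add [lmvre,wwg] -> 6 lines: kirx kxlcm lmvre wwg xdq ots
Hunk 7: at line 1 remove [lmvre,wwg] add [gvn,ecnn,qyatb] -> 7 lines: kirx kxlcm gvn ecnn qyatb xdq ots
Final line 6: xdq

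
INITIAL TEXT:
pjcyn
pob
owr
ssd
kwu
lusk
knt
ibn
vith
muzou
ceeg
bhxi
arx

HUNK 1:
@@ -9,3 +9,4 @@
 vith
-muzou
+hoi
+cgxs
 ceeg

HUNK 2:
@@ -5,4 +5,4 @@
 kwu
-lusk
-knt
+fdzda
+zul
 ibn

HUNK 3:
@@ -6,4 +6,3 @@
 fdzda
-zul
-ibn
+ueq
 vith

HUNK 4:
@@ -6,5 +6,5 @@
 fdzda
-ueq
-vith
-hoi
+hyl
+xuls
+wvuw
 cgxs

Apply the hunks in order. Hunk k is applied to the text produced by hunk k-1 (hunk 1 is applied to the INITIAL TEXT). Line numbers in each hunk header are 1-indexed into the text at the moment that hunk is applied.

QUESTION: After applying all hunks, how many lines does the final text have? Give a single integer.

Hunk 1: at line 9 remove [muzou] add [hoi,cgxs] -> 14 lines: pjcyn pob owr ssd kwu lusk knt ibn vith hoi cgxs ceeg bhxi arx
Hunk 2: at line 5 remove [lusk,knt] add [fdzda,zul] -> 14 lines: pjcyn pob owr ssd kwu fdzda zul ibn vith hoi cgxs ceeg bhxi arx
Hunk 3: at line 6 remove [zul,ibn] add [ueq] -> 13 lines: pjcyn pob owr ssd kwu fdzda ueq vith hoi cgxs ceeg bhxi arx
Hunk 4: at line 6 remove [ueq,vith,hoi] add [hyl,xuls,wvuw] -> 13 lines: pjcyn pob owr ssd kwu fdzda hyl xuls wvuw cgxs ceeg bhxi arx
Final line count: 13

Answer: 13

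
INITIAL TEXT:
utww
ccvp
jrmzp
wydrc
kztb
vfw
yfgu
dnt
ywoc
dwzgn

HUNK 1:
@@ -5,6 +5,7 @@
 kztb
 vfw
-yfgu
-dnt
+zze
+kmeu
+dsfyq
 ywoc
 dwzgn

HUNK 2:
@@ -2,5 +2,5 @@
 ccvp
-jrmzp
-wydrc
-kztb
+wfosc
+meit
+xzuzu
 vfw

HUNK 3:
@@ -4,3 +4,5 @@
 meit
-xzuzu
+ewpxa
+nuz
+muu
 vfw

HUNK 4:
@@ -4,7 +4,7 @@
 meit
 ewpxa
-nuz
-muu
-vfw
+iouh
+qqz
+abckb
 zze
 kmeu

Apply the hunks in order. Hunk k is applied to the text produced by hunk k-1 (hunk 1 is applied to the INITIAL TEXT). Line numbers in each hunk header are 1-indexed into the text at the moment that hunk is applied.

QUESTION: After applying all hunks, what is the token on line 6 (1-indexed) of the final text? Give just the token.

Answer: iouh

Derivation:
Hunk 1: at line 5 remove [yfgu,dnt] add [zze,kmeu,dsfyq] -> 11 lines: utww ccvp jrmzp wydrc kztb vfw zze kmeu dsfyq ywoc dwzgn
Hunk 2: at line 2 remove [jrmzp,wydrc,kztb] add [wfosc,meit,xzuzu] -> 11 lines: utww ccvp wfosc meit xzuzu vfw zze kmeu dsfyq ywoc dwzgn
Hunk 3: at line 4 remove [xzuzu] add [ewpxa,nuz,muu] -> 13 lines: utww ccvp wfosc meit ewpxa nuz muu vfw zze kmeu dsfyq ywoc dwzgn
Hunk 4: at line 4 remove [nuz,muu,vfw] add [iouh,qqz,abckb] -> 13 lines: utww ccvp wfosc meit ewpxa iouh qqz abckb zze kmeu dsfyq ywoc dwzgn
Final line 6: iouh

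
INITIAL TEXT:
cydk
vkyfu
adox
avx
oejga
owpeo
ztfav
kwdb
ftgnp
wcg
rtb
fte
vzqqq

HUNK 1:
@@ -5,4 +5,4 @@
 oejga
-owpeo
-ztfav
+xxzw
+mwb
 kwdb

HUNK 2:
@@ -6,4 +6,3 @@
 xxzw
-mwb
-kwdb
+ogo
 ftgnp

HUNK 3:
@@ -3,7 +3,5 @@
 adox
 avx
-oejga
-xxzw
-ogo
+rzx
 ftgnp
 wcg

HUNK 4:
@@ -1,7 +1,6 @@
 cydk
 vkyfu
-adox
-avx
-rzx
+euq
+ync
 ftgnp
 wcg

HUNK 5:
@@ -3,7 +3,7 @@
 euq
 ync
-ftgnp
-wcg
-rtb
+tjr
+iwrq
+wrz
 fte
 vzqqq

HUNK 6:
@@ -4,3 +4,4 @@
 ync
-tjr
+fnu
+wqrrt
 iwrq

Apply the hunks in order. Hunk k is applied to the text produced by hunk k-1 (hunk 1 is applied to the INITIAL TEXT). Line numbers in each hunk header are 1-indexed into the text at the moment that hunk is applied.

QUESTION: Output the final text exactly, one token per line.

Answer: cydk
vkyfu
euq
ync
fnu
wqrrt
iwrq
wrz
fte
vzqqq

Derivation:
Hunk 1: at line 5 remove [owpeo,ztfav] add [xxzw,mwb] -> 13 lines: cydk vkyfu adox avx oejga xxzw mwb kwdb ftgnp wcg rtb fte vzqqq
Hunk 2: at line 6 remove [mwb,kwdb] add [ogo] -> 12 lines: cydk vkyfu adox avx oejga xxzw ogo ftgnp wcg rtb fte vzqqq
Hunk 3: at line 3 remove [oejga,xxzw,ogo] add [rzx] -> 10 lines: cydk vkyfu adox avx rzx ftgnp wcg rtb fte vzqqq
Hunk 4: at line 1 remove [adox,avx,rzx] add [euq,ync] -> 9 lines: cydk vkyfu euq ync ftgnp wcg rtb fte vzqqq
Hunk 5: at line 3 remove [ftgnp,wcg,rtb] add [tjr,iwrq,wrz] -> 9 lines: cydk vkyfu euq ync tjr iwrq wrz fte vzqqq
Hunk 6: at line 4 remove [tjr] add [fnu,wqrrt] -> 10 lines: cydk vkyfu euq ync fnu wqrrt iwrq wrz fte vzqqq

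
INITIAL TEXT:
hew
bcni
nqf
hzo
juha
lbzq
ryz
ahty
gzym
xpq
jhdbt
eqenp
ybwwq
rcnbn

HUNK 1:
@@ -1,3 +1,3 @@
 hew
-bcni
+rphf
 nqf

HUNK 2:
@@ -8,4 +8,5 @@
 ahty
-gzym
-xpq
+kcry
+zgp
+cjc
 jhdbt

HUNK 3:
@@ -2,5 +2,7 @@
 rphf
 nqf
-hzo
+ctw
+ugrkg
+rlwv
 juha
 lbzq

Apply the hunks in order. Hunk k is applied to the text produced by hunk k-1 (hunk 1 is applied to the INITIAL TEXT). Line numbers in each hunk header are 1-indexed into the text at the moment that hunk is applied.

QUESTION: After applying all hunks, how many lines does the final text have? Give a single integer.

Hunk 1: at line 1 remove [bcni] add [rphf] -> 14 lines: hew rphf nqf hzo juha lbzq ryz ahty gzym xpq jhdbt eqenp ybwwq rcnbn
Hunk 2: at line 8 remove [gzym,xpq] add [kcry,zgp,cjc] -> 15 lines: hew rphf nqf hzo juha lbzq ryz ahty kcry zgp cjc jhdbt eqenp ybwwq rcnbn
Hunk 3: at line 2 remove [hzo] add [ctw,ugrkg,rlwv] -> 17 lines: hew rphf nqf ctw ugrkg rlwv juha lbzq ryz ahty kcry zgp cjc jhdbt eqenp ybwwq rcnbn
Final line count: 17

Answer: 17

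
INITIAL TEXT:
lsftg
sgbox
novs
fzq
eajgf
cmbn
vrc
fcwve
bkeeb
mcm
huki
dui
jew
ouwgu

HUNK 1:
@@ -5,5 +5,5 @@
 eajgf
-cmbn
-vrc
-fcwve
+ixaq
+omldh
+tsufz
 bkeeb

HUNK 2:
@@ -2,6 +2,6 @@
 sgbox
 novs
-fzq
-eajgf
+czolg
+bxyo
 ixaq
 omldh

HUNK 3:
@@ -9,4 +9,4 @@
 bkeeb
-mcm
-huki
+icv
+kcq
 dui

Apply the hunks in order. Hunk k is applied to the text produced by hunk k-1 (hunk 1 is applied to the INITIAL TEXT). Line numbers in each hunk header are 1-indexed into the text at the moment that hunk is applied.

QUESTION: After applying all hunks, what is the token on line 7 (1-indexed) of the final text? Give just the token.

Hunk 1: at line 5 remove [cmbn,vrc,fcwve] add [ixaq,omldh,tsufz] -> 14 lines: lsftg sgbox novs fzq eajgf ixaq omldh tsufz bkeeb mcm huki dui jew ouwgu
Hunk 2: at line 2 remove [fzq,eajgf] add [czolg,bxyo] -> 14 lines: lsftg sgbox novs czolg bxyo ixaq omldh tsufz bkeeb mcm huki dui jew ouwgu
Hunk 3: at line 9 remove [mcm,huki] add [icv,kcq] -> 14 lines: lsftg sgbox novs czolg bxyo ixaq omldh tsufz bkeeb icv kcq dui jew ouwgu
Final line 7: omldh

Answer: omldh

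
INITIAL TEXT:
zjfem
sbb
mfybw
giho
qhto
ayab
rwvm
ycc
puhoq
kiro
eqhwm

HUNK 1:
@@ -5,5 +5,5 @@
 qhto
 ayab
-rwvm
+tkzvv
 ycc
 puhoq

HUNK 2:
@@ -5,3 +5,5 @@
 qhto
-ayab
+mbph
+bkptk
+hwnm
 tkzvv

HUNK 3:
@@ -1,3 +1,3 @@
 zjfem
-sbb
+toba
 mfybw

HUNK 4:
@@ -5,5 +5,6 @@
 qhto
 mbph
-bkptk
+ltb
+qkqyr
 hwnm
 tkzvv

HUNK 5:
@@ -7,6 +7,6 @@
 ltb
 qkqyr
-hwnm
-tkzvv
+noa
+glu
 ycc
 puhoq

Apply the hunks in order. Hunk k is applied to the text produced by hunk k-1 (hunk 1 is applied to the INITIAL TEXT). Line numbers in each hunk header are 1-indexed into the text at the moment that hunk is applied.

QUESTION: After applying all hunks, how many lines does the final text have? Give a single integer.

Hunk 1: at line 5 remove [rwvm] add [tkzvv] -> 11 lines: zjfem sbb mfybw giho qhto ayab tkzvv ycc puhoq kiro eqhwm
Hunk 2: at line 5 remove [ayab] add [mbph,bkptk,hwnm] -> 13 lines: zjfem sbb mfybw giho qhto mbph bkptk hwnm tkzvv ycc puhoq kiro eqhwm
Hunk 3: at line 1 remove [sbb] add [toba] -> 13 lines: zjfem toba mfybw giho qhto mbph bkptk hwnm tkzvv ycc puhoq kiro eqhwm
Hunk 4: at line 5 remove [bkptk] add [ltb,qkqyr] -> 14 lines: zjfem toba mfybw giho qhto mbph ltb qkqyr hwnm tkzvv ycc puhoq kiro eqhwm
Hunk 5: at line 7 remove [hwnm,tkzvv] add [noa,glu] -> 14 lines: zjfem toba mfybw giho qhto mbph ltb qkqyr noa glu ycc puhoq kiro eqhwm
Final line count: 14

Answer: 14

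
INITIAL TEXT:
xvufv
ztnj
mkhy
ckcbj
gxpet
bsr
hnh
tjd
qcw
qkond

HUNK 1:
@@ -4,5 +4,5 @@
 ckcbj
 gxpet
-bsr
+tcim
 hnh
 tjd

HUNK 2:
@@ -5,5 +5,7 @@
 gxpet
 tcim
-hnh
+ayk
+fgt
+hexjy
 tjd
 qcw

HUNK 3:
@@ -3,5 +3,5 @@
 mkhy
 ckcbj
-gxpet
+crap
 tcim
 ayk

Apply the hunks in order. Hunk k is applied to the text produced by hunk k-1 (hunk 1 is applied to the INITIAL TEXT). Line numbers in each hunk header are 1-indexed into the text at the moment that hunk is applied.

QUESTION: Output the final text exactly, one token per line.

Hunk 1: at line 4 remove [bsr] add [tcim] -> 10 lines: xvufv ztnj mkhy ckcbj gxpet tcim hnh tjd qcw qkond
Hunk 2: at line 5 remove [hnh] add [ayk,fgt,hexjy] -> 12 lines: xvufv ztnj mkhy ckcbj gxpet tcim ayk fgt hexjy tjd qcw qkond
Hunk 3: at line 3 remove [gxpet] add [crap] -> 12 lines: xvufv ztnj mkhy ckcbj crap tcim ayk fgt hexjy tjd qcw qkond

Answer: xvufv
ztnj
mkhy
ckcbj
crap
tcim
ayk
fgt
hexjy
tjd
qcw
qkond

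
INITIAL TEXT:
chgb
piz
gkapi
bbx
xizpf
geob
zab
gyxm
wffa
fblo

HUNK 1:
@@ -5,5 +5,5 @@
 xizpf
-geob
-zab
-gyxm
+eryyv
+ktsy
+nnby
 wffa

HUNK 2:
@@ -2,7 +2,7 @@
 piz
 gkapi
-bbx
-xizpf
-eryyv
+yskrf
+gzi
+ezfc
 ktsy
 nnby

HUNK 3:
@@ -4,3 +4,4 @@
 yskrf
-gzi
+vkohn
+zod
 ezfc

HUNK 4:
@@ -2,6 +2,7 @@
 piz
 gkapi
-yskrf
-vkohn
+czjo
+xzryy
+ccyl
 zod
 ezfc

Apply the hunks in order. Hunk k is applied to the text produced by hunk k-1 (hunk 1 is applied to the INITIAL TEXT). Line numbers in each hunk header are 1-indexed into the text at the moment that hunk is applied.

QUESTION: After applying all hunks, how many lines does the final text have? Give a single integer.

Hunk 1: at line 5 remove [geob,zab,gyxm] add [eryyv,ktsy,nnby] -> 10 lines: chgb piz gkapi bbx xizpf eryyv ktsy nnby wffa fblo
Hunk 2: at line 2 remove [bbx,xizpf,eryyv] add [yskrf,gzi,ezfc] -> 10 lines: chgb piz gkapi yskrf gzi ezfc ktsy nnby wffa fblo
Hunk 3: at line 4 remove [gzi] add [vkohn,zod] -> 11 lines: chgb piz gkapi yskrf vkohn zod ezfc ktsy nnby wffa fblo
Hunk 4: at line 2 remove [yskrf,vkohn] add [czjo,xzryy,ccyl] -> 12 lines: chgb piz gkapi czjo xzryy ccyl zod ezfc ktsy nnby wffa fblo
Final line count: 12

Answer: 12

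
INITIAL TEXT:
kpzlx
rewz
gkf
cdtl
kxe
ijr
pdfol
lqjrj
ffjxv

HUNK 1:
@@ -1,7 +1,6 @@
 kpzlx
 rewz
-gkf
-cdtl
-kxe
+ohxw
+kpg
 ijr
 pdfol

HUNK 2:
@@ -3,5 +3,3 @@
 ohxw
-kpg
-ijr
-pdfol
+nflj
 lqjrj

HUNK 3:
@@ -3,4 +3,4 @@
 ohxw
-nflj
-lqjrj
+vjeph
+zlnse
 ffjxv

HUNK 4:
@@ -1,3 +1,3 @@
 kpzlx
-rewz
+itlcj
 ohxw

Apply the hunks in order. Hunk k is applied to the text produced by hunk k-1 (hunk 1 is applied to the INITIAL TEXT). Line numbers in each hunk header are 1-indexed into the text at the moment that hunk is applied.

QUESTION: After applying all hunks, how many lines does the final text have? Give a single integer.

Hunk 1: at line 1 remove [gkf,cdtl,kxe] add [ohxw,kpg] -> 8 lines: kpzlx rewz ohxw kpg ijr pdfol lqjrj ffjxv
Hunk 2: at line 3 remove [kpg,ijr,pdfol] add [nflj] -> 6 lines: kpzlx rewz ohxw nflj lqjrj ffjxv
Hunk 3: at line 3 remove [nflj,lqjrj] add [vjeph,zlnse] -> 6 lines: kpzlx rewz ohxw vjeph zlnse ffjxv
Hunk 4: at line 1 remove [rewz] add [itlcj] -> 6 lines: kpzlx itlcj ohxw vjeph zlnse ffjxv
Final line count: 6

Answer: 6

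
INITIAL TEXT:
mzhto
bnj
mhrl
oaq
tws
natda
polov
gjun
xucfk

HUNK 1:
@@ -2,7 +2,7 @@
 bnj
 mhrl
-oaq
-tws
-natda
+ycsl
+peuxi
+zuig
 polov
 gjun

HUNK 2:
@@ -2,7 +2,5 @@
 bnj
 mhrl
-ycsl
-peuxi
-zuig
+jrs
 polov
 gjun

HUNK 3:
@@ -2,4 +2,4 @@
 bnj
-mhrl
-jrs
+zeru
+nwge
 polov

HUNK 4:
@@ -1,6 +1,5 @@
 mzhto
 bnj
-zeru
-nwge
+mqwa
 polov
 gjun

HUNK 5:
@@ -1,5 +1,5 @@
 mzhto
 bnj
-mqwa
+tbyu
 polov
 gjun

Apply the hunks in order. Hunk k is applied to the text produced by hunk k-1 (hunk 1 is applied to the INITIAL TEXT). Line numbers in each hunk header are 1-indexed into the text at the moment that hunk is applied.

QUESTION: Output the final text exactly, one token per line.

Answer: mzhto
bnj
tbyu
polov
gjun
xucfk

Derivation:
Hunk 1: at line 2 remove [oaq,tws,natda] add [ycsl,peuxi,zuig] -> 9 lines: mzhto bnj mhrl ycsl peuxi zuig polov gjun xucfk
Hunk 2: at line 2 remove [ycsl,peuxi,zuig] add [jrs] -> 7 lines: mzhto bnj mhrl jrs polov gjun xucfk
Hunk 3: at line 2 remove [mhrl,jrs] add [zeru,nwge] -> 7 lines: mzhto bnj zeru nwge polov gjun xucfk
Hunk 4: at line 1 remove [zeru,nwge] add [mqwa] -> 6 lines: mzhto bnj mqwa polov gjun xucfk
Hunk 5: at line 1 remove [mqwa] add [tbyu] -> 6 lines: mzhto bnj tbyu polov gjun xucfk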